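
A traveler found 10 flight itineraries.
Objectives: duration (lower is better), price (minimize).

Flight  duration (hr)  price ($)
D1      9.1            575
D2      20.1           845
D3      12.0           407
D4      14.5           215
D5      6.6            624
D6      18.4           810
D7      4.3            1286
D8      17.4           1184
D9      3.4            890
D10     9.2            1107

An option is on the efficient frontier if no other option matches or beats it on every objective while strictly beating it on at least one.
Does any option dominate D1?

D2: worse on duration (20.1 vs 9.1).
D3: worse on duration (12.0 vs 9.1).
D4: worse on duration (14.5 vs 9.1).
D5: worse on price (624 vs 575).
D6: worse on duration (18.4 vs 9.1).
D7: worse on price (1286 vs 575).
D8: worse on duration (17.4 vs 9.1).
D9: worse on price (890 vs 575).
D10: worse on duration (9.2 vs 9.1).
No option is at least as good as D1 on every objective and strictly better on one.

No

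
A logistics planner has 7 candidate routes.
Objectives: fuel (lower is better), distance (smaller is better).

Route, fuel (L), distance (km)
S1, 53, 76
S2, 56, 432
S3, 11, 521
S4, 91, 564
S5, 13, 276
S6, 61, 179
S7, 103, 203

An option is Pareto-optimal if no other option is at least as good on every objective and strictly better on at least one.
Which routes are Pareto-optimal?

S1, S3, S5

S1: not dominated (best distance).
S2: dominated by S1 (fuel 53≤56, distance 76≤432).
S3: not dominated (best fuel).
S4: dominated by S1 (fuel 53≤91, distance 76≤564).
S5: not dominated.
S6: dominated by S1 (fuel 53≤61, distance 76≤179).
S7: dominated by S1 (fuel 53≤103, distance 76≤203).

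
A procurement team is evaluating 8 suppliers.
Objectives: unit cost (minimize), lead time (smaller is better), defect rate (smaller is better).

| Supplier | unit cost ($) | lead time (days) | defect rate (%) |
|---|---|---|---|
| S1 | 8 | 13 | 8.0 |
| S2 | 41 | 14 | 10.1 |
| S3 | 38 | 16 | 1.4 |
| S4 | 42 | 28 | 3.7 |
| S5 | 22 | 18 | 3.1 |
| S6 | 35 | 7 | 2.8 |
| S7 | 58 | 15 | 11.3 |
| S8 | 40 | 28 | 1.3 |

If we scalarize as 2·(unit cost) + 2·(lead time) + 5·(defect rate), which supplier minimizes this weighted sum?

S1: 2·8 + 2·13 + 5·8.0 = 82.0
S2: 2·41 + 2·14 + 5·10.1 = 160.5
S3: 2·38 + 2·16 + 5·1.4 = 115.0
S4: 2·42 + 2·28 + 5·3.7 = 158.5
S5: 2·22 + 2·18 + 5·3.1 = 95.5
S6: 2·35 + 2·7 + 5·2.8 = 98.0
S7: 2·58 + 2·15 + 5·11.3 = 202.5
S8: 2·40 + 2·28 + 5·1.3 = 142.5
Lowest: S1 at 82.0.

S1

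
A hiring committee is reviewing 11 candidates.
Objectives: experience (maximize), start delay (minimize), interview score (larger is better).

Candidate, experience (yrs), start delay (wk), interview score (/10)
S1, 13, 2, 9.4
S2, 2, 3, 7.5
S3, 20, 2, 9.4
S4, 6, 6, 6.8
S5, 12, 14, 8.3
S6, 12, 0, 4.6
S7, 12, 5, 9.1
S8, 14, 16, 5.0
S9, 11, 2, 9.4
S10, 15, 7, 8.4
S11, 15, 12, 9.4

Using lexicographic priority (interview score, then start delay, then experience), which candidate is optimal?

S3

First maximize interview score: best is 9.4, kept {S1, S3, S9, S11}.
Then minimize start delay: best is 2, kept {S1, S3, S9}.
Then maximize experience: best is 20, kept {S3}.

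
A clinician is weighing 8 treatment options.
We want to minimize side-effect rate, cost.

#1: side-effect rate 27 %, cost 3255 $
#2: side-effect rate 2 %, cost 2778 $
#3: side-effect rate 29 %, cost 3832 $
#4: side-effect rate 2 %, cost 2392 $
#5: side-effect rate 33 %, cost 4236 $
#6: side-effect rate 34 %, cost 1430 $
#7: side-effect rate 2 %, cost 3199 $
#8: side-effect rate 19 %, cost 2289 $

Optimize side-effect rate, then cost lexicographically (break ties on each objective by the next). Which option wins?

First minimize side-effect rate: best is 2, kept {#2, #4, #7}.
Then minimize cost: best is 2392, kept {#4}.

#4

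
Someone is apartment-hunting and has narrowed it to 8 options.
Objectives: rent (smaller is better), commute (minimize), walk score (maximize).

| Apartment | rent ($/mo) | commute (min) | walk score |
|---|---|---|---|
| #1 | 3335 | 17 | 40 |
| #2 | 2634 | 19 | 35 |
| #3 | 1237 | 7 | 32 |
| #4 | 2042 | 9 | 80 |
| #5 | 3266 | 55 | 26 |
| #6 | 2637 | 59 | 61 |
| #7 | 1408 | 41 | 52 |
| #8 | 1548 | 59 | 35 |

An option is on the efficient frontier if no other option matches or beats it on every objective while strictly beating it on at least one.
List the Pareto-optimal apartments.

#3, #4, #7

#1: dominated by #4 (rent 2042≤3335, commute 9≤17, walk score 80≥40).
#2: dominated by #4 (rent 2042≤2634, commute 9≤19, walk score 80≥35).
#3: not dominated (best rent).
#4: not dominated (best walk score).
#5: dominated by #2 (rent 2634≤3266, commute 19≤55, walk score 35≥26).
#6: dominated by #4 (rent 2042≤2637, commute 9≤59, walk score 80≥61).
#7: not dominated.
#8: dominated by #7 (rent 1408≤1548, commute 41≤59, walk score 52≥35).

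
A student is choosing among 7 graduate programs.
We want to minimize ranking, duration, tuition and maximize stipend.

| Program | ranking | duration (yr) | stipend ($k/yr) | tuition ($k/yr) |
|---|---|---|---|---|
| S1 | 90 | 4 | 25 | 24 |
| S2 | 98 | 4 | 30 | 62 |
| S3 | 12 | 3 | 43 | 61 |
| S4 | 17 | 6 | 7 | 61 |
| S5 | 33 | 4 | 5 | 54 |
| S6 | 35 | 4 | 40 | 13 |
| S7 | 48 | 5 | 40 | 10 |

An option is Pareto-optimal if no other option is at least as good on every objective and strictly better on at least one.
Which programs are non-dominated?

S1: dominated by S6 (ranking 35≤90, duration 4≤4, stipend 40≥25, tuition 13≤24).
S2: dominated by S3 (ranking 12≤98, duration 3≤4, stipend 43≥30, tuition 61≤62).
S3: not dominated (best ranking).
S4: dominated by S3 (ranking 12≤17, duration 3≤6, stipend 43≥7, tuition 61≤61).
S5: not dominated.
S6: not dominated.
S7: not dominated (best tuition).

S3, S5, S6, S7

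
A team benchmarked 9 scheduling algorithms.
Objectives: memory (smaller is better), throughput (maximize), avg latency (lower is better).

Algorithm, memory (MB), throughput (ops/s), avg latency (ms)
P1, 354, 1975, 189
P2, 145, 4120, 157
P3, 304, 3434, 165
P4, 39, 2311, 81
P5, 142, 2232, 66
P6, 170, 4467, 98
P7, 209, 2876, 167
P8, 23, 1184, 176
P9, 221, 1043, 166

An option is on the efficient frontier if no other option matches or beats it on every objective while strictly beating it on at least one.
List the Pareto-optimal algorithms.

P1: dominated by P2 (memory 145≤354, throughput 4120≥1975, avg latency 157≤189).
P2: not dominated.
P3: dominated by P2 (memory 145≤304, throughput 4120≥3434, avg latency 157≤165).
P4: not dominated.
P5: not dominated (best avg latency).
P6: not dominated (best throughput).
P7: dominated by P2 (memory 145≤209, throughput 4120≥2876, avg latency 157≤167).
P8: not dominated (best memory).
P9: dominated by P2 (memory 145≤221, throughput 4120≥1043, avg latency 157≤166).

P2, P4, P5, P6, P8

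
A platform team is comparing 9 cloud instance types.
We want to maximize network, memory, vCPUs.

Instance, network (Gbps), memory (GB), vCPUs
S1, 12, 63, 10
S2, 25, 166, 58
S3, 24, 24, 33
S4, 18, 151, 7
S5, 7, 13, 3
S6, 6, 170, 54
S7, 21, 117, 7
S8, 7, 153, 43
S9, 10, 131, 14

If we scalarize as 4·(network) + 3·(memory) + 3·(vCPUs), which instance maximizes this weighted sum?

S2

S1: 4·12 + 3·63 + 3·10 = 267
S2: 4·25 + 3·166 + 3·58 = 772
S3: 4·24 + 3·24 + 3·33 = 267
S4: 4·18 + 3·151 + 3·7 = 546
S5: 4·7 + 3·13 + 3·3 = 76
S6: 4·6 + 3·170 + 3·54 = 696
S7: 4·21 + 3·117 + 3·7 = 456
S8: 4·7 + 3·153 + 3·43 = 616
S9: 4·10 + 3·131 + 3·14 = 475
Highest: S2 at 772.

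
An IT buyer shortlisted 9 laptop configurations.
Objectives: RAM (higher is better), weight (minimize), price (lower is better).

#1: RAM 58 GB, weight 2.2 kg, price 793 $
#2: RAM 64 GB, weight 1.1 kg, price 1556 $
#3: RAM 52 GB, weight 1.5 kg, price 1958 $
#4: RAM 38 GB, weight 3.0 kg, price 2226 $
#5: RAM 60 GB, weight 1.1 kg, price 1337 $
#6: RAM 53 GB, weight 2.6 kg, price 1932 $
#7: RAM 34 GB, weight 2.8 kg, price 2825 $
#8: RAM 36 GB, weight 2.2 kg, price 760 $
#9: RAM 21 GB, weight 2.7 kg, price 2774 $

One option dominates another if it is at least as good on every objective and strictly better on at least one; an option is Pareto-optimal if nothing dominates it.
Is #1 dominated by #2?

#2 vs #1: #2 is worse on price (1556 vs 793), so it does not dominate #1.

No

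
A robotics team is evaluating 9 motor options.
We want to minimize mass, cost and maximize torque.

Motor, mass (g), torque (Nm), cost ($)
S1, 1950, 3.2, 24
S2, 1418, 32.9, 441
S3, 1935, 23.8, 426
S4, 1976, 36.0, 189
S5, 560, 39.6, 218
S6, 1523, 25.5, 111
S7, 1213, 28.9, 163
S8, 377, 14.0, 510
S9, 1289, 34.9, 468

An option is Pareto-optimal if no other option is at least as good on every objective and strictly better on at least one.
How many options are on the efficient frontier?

6

S1: not dominated (best cost).
S2: dominated by S5 (mass 560≤1418, torque 39.6≥32.9, cost 218≤441).
S3: dominated by S5 (mass 560≤1935, torque 39.6≥23.8, cost 218≤426).
S4: not dominated.
S5: not dominated (best torque).
S6: not dominated.
S7: not dominated.
S8: not dominated (best mass).
S9: dominated by S5 (mass 560≤1289, torque 39.6≥34.9, cost 218≤468).
Pareto-optimal: S1, S4, S5, S6, S7, S8 → 6.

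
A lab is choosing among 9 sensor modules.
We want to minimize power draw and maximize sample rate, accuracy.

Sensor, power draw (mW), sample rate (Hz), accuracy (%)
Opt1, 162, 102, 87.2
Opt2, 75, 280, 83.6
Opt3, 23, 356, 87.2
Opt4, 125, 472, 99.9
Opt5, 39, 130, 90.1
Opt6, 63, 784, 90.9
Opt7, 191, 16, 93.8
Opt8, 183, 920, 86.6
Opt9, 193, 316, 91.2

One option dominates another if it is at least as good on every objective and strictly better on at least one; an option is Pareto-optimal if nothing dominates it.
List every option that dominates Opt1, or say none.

Opt3: power draw 23≤162, sample rate 356≥102, accuracy 87.2≥87.2 — dominates Opt1.
Opt4: power draw 125≤162, sample rate 472≥102, accuracy 99.9≥87.2 — dominates Opt1.
Opt5: power draw 39≤162, sample rate 130≥102, accuracy 90.1≥87.2 — dominates Opt1.
Opt6: power draw 63≤162, sample rate 784≥102, accuracy 90.9≥87.2 — dominates Opt1.
Others (Opt2, Opt7, Opt8, Opt9) are each worse than Opt1 on at least one objective.

Opt3, Opt4, Opt5, Opt6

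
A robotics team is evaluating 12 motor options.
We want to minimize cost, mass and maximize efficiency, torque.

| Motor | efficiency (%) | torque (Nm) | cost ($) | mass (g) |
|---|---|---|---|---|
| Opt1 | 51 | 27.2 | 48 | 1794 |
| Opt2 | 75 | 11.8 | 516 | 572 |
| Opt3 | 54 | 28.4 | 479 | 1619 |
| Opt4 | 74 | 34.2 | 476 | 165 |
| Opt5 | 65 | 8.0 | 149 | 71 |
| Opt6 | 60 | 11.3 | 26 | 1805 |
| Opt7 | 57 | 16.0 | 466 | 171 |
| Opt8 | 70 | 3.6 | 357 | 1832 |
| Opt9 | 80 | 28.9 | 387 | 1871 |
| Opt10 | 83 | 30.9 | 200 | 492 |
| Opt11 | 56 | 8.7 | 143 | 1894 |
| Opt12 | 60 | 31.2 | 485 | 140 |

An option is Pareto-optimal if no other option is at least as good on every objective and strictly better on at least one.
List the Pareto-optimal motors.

Opt1, Opt4, Opt5, Opt6, Opt7, Opt10, Opt12

Opt1: not dominated.
Opt2: dominated by Opt10 (efficiency 83≥75, torque 30.9≥11.8, cost 200≤516, mass 492≤572).
Opt3: dominated by Opt4 (efficiency 74≥54, torque 34.2≥28.4, cost 476≤479, mass 165≤1619).
Opt4: not dominated (best torque).
Opt5: not dominated (best mass).
Opt6: not dominated (best cost).
Opt7: not dominated.
Opt8: dominated by Opt10 (efficiency 83≥70, torque 30.9≥3.6, cost 200≤357, mass 492≤1832).
Opt9: dominated by Opt10 (efficiency 83≥80, torque 30.9≥28.9, cost 200≤387, mass 492≤1871).
Opt10: not dominated (best efficiency).
Opt11: dominated by Opt6 (efficiency 60≥56, torque 11.3≥8.7, cost 26≤143, mass 1805≤1894).
Opt12: not dominated.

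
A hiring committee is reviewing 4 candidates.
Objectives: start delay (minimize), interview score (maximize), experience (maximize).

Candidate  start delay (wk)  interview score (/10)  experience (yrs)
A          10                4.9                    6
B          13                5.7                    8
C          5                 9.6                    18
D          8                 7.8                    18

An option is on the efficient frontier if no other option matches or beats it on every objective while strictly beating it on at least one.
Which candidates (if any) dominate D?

C

C: start delay 5≤8, interview score 9.6≥7.8, experience 18≥18 — dominates D.
Others (A, B) are each worse than D on at least one objective.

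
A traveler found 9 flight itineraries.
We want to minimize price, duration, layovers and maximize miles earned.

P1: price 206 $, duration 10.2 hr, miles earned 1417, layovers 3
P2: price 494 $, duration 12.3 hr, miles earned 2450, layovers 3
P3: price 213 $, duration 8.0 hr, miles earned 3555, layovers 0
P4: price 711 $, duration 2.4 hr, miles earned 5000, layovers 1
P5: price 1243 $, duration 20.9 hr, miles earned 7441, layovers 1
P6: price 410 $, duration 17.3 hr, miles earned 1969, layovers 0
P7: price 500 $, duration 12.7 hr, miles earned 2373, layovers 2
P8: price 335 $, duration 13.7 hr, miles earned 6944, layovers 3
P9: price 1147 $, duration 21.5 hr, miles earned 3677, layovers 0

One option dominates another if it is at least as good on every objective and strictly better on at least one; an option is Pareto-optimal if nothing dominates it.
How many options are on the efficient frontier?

P1: not dominated (best price).
P2: dominated by P3 (price 213≤494, duration 8.0≤12.3, miles earned 3555≥2450, layovers 0≤3).
P3: not dominated.
P4: not dominated (best duration).
P5: not dominated (best miles earned).
P6: dominated by P3 (price 213≤410, duration 8.0≤17.3, miles earned 3555≥1969, layovers 0≤0).
P7: dominated by P3 (price 213≤500, duration 8.0≤12.7, miles earned 3555≥2373, layovers 0≤2).
P8: not dominated.
P9: not dominated.
Pareto-optimal: P1, P3, P4, P5, P8, P9 → 6.

6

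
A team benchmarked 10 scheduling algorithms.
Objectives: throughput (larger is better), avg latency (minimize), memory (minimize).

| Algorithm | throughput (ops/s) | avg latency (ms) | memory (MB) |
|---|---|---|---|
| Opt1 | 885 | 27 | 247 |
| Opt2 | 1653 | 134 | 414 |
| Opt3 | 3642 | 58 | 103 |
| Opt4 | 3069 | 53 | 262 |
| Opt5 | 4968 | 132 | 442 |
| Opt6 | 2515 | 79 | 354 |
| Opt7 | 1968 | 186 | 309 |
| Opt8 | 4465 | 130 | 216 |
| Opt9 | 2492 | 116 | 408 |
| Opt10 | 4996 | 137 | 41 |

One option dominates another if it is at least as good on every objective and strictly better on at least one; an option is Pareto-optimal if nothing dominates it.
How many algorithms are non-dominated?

Opt1: not dominated (best avg latency).
Opt2: dominated by Opt3 (throughput 3642≥1653, avg latency 58≤134, memory 103≤414).
Opt3: not dominated.
Opt4: not dominated.
Opt5: not dominated.
Opt6: dominated by Opt3 (throughput 3642≥2515, avg latency 58≤79, memory 103≤354).
Opt7: dominated by Opt3 (throughput 3642≥1968, avg latency 58≤186, memory 103≤309).
Opt8: not dominated.
Opt9: dominated by Opt3 (throughput 3642≥2492, avg latency 58≤116, memory 103≤408).
Opt10: not dominated (best throughput).
Pareto-optimal: Opt1, Opt3, Opt4, Opt5, Opt8, Opt10 → 6.

6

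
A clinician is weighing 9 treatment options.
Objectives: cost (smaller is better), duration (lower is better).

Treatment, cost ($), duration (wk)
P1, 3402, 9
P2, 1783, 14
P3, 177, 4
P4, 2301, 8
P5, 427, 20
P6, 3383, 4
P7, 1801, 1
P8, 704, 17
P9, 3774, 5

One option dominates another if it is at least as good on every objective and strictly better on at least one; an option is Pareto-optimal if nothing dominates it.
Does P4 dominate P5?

P4 vs P5: P4 is worse on cost (2301 vs 427), so it does not dominate P5.

No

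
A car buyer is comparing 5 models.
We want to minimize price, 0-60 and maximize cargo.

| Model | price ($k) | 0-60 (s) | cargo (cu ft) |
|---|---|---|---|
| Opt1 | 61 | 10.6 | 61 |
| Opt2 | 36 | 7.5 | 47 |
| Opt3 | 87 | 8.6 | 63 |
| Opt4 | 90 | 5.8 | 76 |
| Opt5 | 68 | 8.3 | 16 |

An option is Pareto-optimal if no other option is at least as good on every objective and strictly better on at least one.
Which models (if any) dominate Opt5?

Opt2

Opt2: price 36≤68, 0-60 7.5≤8.3, cargo 47≥16 — dominates Opt5.
Others (Opt1, Opt3, Opt4) are each worse than Opt5 on at least one objective.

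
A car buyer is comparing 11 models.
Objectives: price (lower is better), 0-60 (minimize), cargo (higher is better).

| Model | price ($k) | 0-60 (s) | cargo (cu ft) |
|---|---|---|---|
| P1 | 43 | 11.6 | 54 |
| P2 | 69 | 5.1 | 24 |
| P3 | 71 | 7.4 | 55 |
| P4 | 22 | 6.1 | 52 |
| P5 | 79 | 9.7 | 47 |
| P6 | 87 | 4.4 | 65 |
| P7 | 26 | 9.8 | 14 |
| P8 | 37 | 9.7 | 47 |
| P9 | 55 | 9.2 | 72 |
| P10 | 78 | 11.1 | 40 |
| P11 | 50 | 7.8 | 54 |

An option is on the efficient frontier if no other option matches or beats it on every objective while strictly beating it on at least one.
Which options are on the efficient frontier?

P1, P2, P3, P4, P6, P9, P11

P1: not dominated.
P2: not dominated.
P3: not dominated.
P4: not dominated (best price).
P5: dominated by P3 (price 71≤79, 0-60 7.4≤9.7, cargo 55≥47).
P6: not dominated (best 0-60).
P7: dominated by P4 (price 22≤26, 0-60 6.1≤9.8, cargo 52≥14).
P8: dominated by P4 (price 22≤37, 0-60 6.1≤9.7, cargo 52≥47).
P9: not dominated (best cargo).
P10: dominated by P3 (price 71≤78, 0-60 7.4≤11.1, cargo 55≥40).
P11: not dominated.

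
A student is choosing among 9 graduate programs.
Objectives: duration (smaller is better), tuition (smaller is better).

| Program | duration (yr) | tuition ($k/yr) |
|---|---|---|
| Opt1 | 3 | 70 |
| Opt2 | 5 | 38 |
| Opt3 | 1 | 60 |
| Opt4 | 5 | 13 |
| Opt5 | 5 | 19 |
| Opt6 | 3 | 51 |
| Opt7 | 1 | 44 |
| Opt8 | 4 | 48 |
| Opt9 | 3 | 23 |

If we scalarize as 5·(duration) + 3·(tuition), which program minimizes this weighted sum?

Opt4

Opt1: 5·3 + 3·70 = 225
Opt2: 5·5 + 3·38 = 139
Opt3: 5·1 + 3·60 = 185
Opt4: 5·5 + 3·13 = 64
Opt5: 5·5 + 3·19 = 82
Opt6: 5·3 + 3·51 = 168
Opt7: 5·1 + 3·44 = 137
Opt8: 5·4 + 3·48 = 164
Opt9: 5·3 + 3·23 = 84
Lowest: Opt4 at 64.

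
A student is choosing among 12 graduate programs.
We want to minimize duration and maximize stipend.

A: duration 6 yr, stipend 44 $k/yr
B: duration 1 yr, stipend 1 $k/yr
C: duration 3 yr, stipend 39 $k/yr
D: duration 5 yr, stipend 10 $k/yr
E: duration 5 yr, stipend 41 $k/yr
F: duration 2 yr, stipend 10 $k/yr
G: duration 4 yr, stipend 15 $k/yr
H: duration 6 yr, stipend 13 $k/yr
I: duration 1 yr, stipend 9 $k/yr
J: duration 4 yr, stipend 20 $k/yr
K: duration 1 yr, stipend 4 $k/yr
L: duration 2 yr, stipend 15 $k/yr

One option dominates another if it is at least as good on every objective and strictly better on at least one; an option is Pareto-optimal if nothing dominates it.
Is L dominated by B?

No

B vs L: B is worse on stipend (1 vs 15), so it does not dominate L.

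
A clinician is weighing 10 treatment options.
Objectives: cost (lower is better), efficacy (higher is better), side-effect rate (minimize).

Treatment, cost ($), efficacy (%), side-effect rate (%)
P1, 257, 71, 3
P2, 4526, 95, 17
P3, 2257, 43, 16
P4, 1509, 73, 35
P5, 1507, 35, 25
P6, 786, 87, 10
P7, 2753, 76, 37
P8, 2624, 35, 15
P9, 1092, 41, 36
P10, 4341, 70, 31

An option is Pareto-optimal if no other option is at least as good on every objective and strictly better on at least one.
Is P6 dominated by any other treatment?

P1: worse on efficacy (71 vs 87).
P2: worse on cost (4526 vs 786).
P3: worse on cost (2257 vs 786).
P4: worse on cost (1509 vs 786).
P5: worse on cost (1507 vs 786).
P7: worse on cost (2753 vs 786).
P8: worse on cost (2624 vs 786).
P9: worse on cost (1092 vs 786).
P10: worse on cost (4341 vs 786).
No option is at least as good as P6 on every objective and strictly better on one.

No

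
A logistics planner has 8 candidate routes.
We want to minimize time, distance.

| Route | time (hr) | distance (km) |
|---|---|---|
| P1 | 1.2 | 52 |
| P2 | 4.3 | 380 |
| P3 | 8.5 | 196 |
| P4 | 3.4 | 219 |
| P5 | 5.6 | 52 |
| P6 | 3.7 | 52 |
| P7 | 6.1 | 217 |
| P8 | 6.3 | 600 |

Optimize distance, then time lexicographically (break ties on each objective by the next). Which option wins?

P1

First minimize distance: best is 52, kept {P1, P5, P6}.
Then minimize time: best is 1.2, kept {P1}.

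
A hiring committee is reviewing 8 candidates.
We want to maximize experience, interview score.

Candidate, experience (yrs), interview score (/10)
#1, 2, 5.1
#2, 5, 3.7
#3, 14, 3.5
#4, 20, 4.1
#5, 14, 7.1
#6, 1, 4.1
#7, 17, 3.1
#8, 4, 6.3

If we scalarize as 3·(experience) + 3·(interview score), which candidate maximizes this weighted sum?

#1: 3·2 + 3·5.1 = 21.3
#2: 3·5 + 3·3.7 = 26.1
#3: 3·14 + 3·3.5 = 52.5
#4: 3·20 + 3·4.1 = 72.3
#5: 3·14 + 3·7.1 = 63.3
#6: 3·1 + 3·4.1 = 15.3
#7: 3·17 + 3·3.1 = 60.3
#8: 3·4 + 3·6.3 = 30.9
Highest: #4 at 72.3.

#4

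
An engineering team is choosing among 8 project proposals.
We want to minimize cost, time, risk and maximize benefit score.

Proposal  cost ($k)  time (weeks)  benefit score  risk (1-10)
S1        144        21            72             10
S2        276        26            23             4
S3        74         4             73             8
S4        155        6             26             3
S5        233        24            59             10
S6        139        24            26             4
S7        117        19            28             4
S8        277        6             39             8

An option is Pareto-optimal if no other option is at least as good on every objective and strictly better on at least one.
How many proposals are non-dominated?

3

S1: dominated by S3 (cost 74≤144, time 4≤21, benefit score 73≥72, risk 8≤10).
S2: dominated by S4 (cost 155≤276, time 6≤26, benefit score 26≥23, risk 3≤4).
S3: not dominated (best cost).
S4: not dominated (best risk).
S5: dominated by S1 (cost 144≤233, time 21≤24, benefit score 72≥59, risk 10≤10).
S6: dominated by S7 (cost 117≤139, time 19≤24, benefit score 28≥26, risk 4≤4).
S7: not dominated.
S8: dominated by S3 (cost 74≤277, time 4≤6, benefit score 73≥39, risk 8≤8).
Pareto-optimal: S3, S4, S7 → 3.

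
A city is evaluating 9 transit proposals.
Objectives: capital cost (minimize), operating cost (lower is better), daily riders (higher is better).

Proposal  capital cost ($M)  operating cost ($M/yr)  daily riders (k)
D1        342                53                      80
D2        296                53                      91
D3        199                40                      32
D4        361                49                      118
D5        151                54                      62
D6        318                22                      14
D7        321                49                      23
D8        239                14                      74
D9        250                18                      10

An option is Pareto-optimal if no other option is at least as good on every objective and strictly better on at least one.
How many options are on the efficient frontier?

5

D1: dominated by D2 (capital cost 296≤342, operating cost 53≤53, daily riders 91≥80).
D2: not dominated.
D3: not dominated.
D4: not dominated (best daily riders).
D5: not dominated (best capital cost).
D6: dominated by D8 (capital cost 239≤318, operating cost 14≤22, daily riders 74≥14).
D7: dominated by D3 (capital cost 199≤321, operating cost 40≤49, daily riders 32≥23).
D8: not dominated (best operating cost).
D9: dominated by D8 (capital cost 239≤250, operating cost 14≤18, daily riders 74≥10).
Pareto-optimal: D2, D3, D4, D5, D8 → 5.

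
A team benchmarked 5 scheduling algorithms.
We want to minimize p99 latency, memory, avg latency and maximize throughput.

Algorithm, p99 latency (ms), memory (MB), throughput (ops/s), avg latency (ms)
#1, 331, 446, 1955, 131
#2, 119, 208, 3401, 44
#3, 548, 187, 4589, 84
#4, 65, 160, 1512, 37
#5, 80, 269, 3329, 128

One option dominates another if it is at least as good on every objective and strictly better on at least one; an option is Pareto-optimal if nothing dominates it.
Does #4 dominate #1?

No

#4 vs #1: #4 is worse on throughput (1512 vs 1955), so it does not dominate #1.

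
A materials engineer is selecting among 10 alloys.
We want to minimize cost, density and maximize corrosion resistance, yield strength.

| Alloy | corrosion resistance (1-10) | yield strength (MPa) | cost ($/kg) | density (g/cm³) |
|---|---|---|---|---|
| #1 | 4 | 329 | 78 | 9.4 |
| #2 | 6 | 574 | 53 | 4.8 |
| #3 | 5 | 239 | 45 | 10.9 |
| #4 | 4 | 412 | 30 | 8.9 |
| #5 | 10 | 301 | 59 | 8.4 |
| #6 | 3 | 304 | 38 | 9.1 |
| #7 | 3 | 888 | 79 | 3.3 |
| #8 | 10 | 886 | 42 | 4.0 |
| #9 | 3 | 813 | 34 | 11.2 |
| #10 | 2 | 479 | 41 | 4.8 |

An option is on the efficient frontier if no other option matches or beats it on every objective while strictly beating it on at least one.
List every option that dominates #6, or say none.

#4: corrosion resistance 4≥3, yield strength 412≥304, cost 30≤38, density 8.9≤9.1 — dominates #6.
Others (#1, #2, #3, #5, #7, #8, #9, #10) are each worse than #6 on at least one objective.

#4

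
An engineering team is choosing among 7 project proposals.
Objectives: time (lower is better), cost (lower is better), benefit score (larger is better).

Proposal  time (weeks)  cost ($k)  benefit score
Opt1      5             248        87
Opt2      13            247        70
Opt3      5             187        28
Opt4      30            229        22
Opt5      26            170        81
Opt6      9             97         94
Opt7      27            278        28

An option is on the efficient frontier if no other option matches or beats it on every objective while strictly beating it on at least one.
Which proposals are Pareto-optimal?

Opt1: not dominated.
Opt2: dominated by Opt6 (time 9≤13, cost 97≤247, benefit score 94≥70).
Opt3: not dominated.
Opt4: dominated by Opt3 (time 5≤30, cost 187≤229, benefit score 28≥22).
Opt5: dominated by Opt6 (time 9≤26, cost 97≤170, benefit score 94≥81).
Opt6: not dominated (best cost).
Opt7: dominated by Opt1 (time 5≤27, cost 248≤278, benefit score 87≥28).

Opt1, Opt3, Opt6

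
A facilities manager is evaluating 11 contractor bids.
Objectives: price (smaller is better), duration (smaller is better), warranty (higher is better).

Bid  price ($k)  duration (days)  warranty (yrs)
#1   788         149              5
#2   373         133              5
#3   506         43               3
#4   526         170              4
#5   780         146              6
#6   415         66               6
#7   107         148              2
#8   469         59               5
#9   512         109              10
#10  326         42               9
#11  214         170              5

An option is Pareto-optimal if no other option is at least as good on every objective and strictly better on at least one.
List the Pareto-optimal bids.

#1: dominated by #2 (price 373≤788, duration 133≤149, warranty 5≥5).
#2: dominated by #10 (price 326≤373, duration 42≤133, warranty 9≥5).
#3: dominated by #10 (price 326≤506, duration 42≤43, warranty 9≥3).
#4: dominated by #2 (price 373≤526, duration 133≤170, warranty 5≥4).
#5: dominated by #6 (price 415≤780, duration 66≤146, warranty 6≥6).
#6: dominated by #10 (price 326≤415, duration 42≤66, warranty 9≥6).
#7: not dominated (best price).
#8: dominated by #10 (price 326≤469, duration 42≤59, warranty 9≥5).
#9: not dominated (best warranty).
#10: not dominated (best duration).
#11: not dominated.

#7, #9, #10, #11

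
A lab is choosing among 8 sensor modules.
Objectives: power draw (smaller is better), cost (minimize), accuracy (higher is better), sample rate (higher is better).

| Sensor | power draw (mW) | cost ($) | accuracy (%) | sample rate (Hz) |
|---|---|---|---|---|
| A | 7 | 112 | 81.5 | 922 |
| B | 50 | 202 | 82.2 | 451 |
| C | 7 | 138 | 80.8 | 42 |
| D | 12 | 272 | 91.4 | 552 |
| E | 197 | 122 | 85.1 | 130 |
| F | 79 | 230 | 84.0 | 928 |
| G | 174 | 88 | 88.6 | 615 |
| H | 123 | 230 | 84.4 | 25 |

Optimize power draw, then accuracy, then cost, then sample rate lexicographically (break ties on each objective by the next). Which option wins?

A

First minimize power draw: best is 7, kept {A, C}.
Then maximize accuracy: best is 81.5, kept {A}.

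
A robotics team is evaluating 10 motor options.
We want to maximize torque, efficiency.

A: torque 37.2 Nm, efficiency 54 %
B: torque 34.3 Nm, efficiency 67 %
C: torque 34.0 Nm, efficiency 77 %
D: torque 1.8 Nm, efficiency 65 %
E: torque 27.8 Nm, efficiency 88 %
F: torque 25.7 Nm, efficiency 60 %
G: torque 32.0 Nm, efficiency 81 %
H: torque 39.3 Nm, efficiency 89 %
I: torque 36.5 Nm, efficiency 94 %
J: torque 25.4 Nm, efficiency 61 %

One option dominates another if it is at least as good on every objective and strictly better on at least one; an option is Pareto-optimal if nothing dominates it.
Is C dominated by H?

H vs C: torque 39.3≥34.0, efficiency 89≥77 — H is at least as good on every objective with at least one strict improvement.

Yes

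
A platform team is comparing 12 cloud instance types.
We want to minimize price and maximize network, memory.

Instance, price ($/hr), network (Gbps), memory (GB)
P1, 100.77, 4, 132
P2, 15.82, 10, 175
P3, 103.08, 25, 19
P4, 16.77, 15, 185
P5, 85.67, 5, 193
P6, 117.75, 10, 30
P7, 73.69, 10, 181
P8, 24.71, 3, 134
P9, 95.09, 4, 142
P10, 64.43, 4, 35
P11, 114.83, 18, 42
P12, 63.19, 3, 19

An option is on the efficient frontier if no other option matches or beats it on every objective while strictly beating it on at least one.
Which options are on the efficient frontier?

P2, P3, P4, P5, P11

P1: dominated by P2 (price 15.82≤100.77, network 10≥4, memory 175≥132).
P2: not dominated (best price).
P3: not dominated (best network).
P4: not dominated.
P5: not dominated (best memory).
P6: dominated by P2 (price 15.82≤117.75, network 10≥10, memory 175≥30).
P7: dominated by P4 (price 16.77≤73.69, network 15≥10, memory 185≥181).
P8: dominated by P2 (price 15.82≤24.71, network 10≥3, memory 175≥134).
P9: dominated by P2 (price 15.82≤95.09, network 10≥4, memory 175≥142).
P10: dominated by P2 (price 15.82≤64.43, network 10≥4, memory 175≥35).
P11: not dominated.
P12: dominated by P2 (price 15.82≤63.19, network 10≥3, memory 175≥19).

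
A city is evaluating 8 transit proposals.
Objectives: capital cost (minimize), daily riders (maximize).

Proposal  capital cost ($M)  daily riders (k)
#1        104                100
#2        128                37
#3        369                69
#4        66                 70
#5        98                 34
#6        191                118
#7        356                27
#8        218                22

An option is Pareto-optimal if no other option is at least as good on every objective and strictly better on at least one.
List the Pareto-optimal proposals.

#1: not dominated.
#2: dominated by #1 (capital cost 104≤128, daily riders 100≥37).
#3: dominated by #1 (capital cost 104≤369, daily riders 100≥69).
#4: not dominated (best capital cost).
#5: dominated by #4 (capital cost 66≤98, daily riders 70≥34).
#6: not dominated (best daily riders).
#7: dominated by #1 (capital cost 104≤356, daily riders 100≥27).
#8: dominated by #1 (capital cost 104≤218, daily riders 100≥22).

#1, #4, #6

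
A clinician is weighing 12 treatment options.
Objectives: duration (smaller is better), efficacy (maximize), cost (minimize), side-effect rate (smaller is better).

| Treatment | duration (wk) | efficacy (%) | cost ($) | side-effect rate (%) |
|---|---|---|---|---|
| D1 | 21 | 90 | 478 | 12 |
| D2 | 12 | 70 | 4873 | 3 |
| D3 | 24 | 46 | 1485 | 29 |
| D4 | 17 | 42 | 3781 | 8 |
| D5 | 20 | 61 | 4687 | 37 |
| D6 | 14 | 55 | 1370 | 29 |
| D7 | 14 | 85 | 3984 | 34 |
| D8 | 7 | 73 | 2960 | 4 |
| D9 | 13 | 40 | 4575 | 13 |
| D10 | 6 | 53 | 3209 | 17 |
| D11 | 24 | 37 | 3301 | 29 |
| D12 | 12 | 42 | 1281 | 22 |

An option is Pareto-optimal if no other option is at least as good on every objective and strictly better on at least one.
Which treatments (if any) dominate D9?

D8

D8: duration 7≤13, efficacy 73≥40, cost 2960≤4575, side-effect rate 4≤13 — dominates D9.
Others (D1, D2, D3, D4, D5, D6, D7, D10, D11, D12) are each worse than D9 on at least one objective.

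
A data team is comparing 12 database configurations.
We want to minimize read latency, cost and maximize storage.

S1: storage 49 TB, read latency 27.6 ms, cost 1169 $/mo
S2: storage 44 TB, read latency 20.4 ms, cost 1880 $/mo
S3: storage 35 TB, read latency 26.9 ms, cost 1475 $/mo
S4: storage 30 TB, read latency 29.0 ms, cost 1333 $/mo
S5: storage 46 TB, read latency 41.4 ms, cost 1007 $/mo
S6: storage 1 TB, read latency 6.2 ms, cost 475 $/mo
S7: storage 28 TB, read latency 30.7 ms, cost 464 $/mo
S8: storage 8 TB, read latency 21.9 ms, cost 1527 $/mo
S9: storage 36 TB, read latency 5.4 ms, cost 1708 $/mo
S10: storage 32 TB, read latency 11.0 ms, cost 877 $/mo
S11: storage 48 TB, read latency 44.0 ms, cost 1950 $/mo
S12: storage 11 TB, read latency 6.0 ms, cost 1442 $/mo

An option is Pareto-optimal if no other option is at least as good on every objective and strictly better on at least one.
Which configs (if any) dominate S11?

S1: storage 49≥48, read latency 27.6≤44.0, cost 1169≤1950 — dominates S11.
Others (S2, S3, S4, S5, S6, S7, S8, S9, S10, S12) are each worse than S11 on at least one objective.

S1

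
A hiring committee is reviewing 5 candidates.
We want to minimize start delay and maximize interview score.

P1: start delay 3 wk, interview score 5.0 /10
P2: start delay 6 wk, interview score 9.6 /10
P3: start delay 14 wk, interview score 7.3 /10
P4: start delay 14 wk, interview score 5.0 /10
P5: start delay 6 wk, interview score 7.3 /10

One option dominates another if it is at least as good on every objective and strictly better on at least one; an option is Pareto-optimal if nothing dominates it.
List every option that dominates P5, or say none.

P2: start delay 6≤6, interview score 9.6≥7.3 — dominates P5.
Others (P1, P3, P4) are each worse than P5 on at least one objective.

P2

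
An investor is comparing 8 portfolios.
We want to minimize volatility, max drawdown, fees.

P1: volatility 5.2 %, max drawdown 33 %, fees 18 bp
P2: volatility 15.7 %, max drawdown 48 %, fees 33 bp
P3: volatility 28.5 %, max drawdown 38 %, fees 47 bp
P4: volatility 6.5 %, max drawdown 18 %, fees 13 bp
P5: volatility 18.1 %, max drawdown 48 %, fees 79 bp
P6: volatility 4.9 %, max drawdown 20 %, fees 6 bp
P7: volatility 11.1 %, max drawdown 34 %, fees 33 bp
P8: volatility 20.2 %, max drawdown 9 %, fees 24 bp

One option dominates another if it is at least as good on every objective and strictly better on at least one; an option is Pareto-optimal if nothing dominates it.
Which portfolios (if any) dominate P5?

P1, P2, P4, P6, P7

P1: volatility 5.2≤18.1, max drawdown 33≤48, fees 18≤79 — dominates P5.
P2: volatility 15.7≤18.1, max drawdown 48≤48, fees 33≤79 — dominates P5.
P4: volatility 6.5≤18.1, max drawdown 18≤48, fees 13≤79 — dominates P5.
P6: volatility 4.9≤18.1, max drawdown 20≤48, fees 6≤79 — dominates P5.
P7: volatility 11.1≤18.1, max drawdown 34≤48, fees 33≤79 — dominates P5.
Others (P3, P8) are each worse than P5 on at least one objective.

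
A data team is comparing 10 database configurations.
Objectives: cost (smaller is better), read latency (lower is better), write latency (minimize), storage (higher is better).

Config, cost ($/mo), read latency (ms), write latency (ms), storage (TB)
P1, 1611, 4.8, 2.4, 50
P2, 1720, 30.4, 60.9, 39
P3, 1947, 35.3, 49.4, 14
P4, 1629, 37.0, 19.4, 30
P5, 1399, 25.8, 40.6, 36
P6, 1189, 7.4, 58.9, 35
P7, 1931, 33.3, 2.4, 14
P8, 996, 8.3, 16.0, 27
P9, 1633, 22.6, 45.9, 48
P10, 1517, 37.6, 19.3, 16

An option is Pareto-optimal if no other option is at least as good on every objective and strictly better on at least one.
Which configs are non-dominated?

P1: not dominated (best read latency).
P2: dominated by P1 (cost 1611≤1720, read latency 4.8≤30.4, write latency 2.4≤60.9, storage 50≥39).
P3: dominated by P1 (cost 1611≤1947, read latency 4.8≤35.3, write latency 2.4≤49.4, storage 50≥14).
P4: dominated by P1 (cost 1611≤1629, read latency 4.8≤37.0, write latency 2.4≤19.4, storage 50≥30).
P5: not dominated.
P6: not dominated.
P7: dominated by P1 (cost 1611≤1931, read latency 4.8≤33.3, write latency 2.4≤2.4, storage 50≥14).
P8: not dominated (best cost).
P9: dominated by P1 (cost 1611≤1633, read latency 4.8≤22.6, write latency 2.4≤45.9, storage 50≥48).
P10: dominated by P8 (cost 996≤1517, read latency 8.3≤37.6, write latency 16.0≤19.3, storage 27≥16).

P1, P5, P6, P8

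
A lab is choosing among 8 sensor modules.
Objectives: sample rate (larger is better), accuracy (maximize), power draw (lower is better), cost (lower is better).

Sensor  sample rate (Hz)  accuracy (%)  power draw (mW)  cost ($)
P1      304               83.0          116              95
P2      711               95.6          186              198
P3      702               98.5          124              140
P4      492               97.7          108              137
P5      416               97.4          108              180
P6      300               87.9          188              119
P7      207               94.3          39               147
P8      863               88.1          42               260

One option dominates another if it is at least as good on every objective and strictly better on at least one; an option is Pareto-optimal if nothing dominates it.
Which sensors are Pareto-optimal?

P1: not dominated (best cost).
P2: not dominated.
P3: not dominated (best accuracy).
P4: not dominated.
P5: dominated by P4 (sample rate 492≥416, accuracy 97.7≥97.4, power draw 108≤108, cost 137≤180).
P6: not dominated.
P7: not dominated (best power draw).
P8: not dominated (best sample rate).

P1, P2, P3, P4, P6, P7, P8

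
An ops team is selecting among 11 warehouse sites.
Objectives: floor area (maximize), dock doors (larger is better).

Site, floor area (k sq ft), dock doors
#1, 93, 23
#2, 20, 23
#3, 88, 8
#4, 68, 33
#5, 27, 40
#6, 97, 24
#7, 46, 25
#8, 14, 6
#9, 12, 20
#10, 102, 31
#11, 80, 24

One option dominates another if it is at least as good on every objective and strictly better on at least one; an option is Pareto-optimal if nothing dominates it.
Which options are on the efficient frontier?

#4, #5, #10

#1: dominated by #6 (floor area 97≥93, dock doors 24≥23).
#2: dominated by #1 (floor area 93≥20, dock doors 23≥23).
#3: dominated by #1 (floor area 93≥88, dock doors 23≥8).
#4: not dominated.
#5: not dominated (best dock doors).
#6: dominated by #10 (floor area 102≥97, dock doors 31≥24).
#7: dominated by #4 (floor area 68≥46, dock doors 33≥25).
#8: dominated by #1 (floor area 93≥14, dock doors 23≥6).
#9: dominated by #1 (floor area 93≥12, dock doors 23≥20).
#10: not dominated (best floor area).
#11: dominated by #6 (floor area 97≥80, dock doors 24≥24).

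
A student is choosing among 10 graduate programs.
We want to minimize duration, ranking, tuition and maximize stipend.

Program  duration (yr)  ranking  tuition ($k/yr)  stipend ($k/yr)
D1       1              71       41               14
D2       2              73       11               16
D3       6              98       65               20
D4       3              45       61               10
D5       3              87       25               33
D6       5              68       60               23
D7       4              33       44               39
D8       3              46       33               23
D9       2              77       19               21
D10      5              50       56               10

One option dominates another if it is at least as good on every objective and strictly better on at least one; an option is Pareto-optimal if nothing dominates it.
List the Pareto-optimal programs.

D1, D2, D4, D5, D7, D8, D9

D1: not dominated (best duration).
D2: not dominated (best tuition).
D3: dominated by D5 (duration 3≤6, ranking 87≤98, tuition 25≤65, stipend 33≥20).
D4: not dominated.
D5: not dominated.
D6: dominated by D7 (duration 4≤5, ranking 33≤68, tuition 44≤60, stipend 39≥23).
D7: not dominated (best ranking).
D8: not dominated.
D9: not dominated.
D10: dominated by D7 (duration 4≤5, ranking 33≤50, tuition 44≤56, stipend 39≥10).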